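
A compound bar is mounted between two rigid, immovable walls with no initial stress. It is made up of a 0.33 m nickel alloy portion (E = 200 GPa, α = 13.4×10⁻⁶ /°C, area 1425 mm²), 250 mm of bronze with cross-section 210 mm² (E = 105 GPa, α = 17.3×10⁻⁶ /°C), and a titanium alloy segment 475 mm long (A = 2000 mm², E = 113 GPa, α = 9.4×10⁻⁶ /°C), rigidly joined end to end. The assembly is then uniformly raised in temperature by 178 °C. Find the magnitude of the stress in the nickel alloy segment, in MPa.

With the walls removed the bar would change length by δ_free = Σ αᵢΔT Lᵢ = 13.4×10⁻⁶×178×330 + 17.3×10⁻⁶×178×250 + 9.4×10⁻⁶×178×475 = 2.352 mm.
Since the ends are fixed, an axial force P builds up, equal in every segment, with P · Σ Lᵢ/(AᵢEᵢ) = δ_free.
Σ Lᵢ/(AᵢEᵢ) = 330/(1425×200×10³) + 250/(210×105×10³) + 475/(2000×113×10³) = 1.46×10⁻⁵ mm/N.
Hence P = δ_free / Σ(L/AE) = 2.352/1.46×10⁻⁵ = 161.1 kN (compressive).
σ_{nickel alloy} = P / A = 161100 / 1425 = 113.1 MPa.

σ ≈ 113 MPa (compressive)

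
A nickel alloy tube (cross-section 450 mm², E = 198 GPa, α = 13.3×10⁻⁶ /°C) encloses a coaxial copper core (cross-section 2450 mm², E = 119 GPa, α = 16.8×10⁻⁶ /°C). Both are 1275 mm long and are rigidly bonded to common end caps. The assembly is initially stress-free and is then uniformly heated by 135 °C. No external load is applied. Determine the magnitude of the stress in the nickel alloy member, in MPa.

Both members must finish at the same length. With the larger α, the copper tends to over-expand; the plates restrain it, putting the copper in compression and the nickel alloy in tension. With no external load the two internal forces are equal and opposite, magnitude P.
Compatibility of the two members (thermal + elastic change equal): (α₁ − α₂)ΔT = P·[1/(A₁E₁) + 1/(A₂E₂)].
|α₁ − α₂|·ΔT = 3.5×10⁻⁶ × 135 = 0.0004725.
1/(A₁E₁) + 1/(A₂E₂) = 1/(450×198×10³) + 1/(2450×119×10³) = 1.465×10⁻⁸ N⁻¹.
So P = 0.0004725 / 1.465×10⁻⁸ = 32.25 kN.
σ_{nickel alloy} = P/A₁ = 32250/450 = 71.66 MPa, tensile.

σ ≈ 71.7 MPa (tensile)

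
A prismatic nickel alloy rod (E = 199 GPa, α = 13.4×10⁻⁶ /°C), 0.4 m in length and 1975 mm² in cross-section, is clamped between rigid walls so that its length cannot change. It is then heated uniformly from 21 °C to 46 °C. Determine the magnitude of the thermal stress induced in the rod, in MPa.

σ ≈ 66.7 MPa (compressive)

The supports are rigid, so the total axial strain is zero. The restrained thermal strain is ε = αΔT = 13.4×10⁻⁶ × 25 = 335×10⁻⁶.
σ = EαΔT = 199×10³ × 13.4×10⁻⁶ × 25 = 66.66 MPa (compressive; the rod is trying to expand).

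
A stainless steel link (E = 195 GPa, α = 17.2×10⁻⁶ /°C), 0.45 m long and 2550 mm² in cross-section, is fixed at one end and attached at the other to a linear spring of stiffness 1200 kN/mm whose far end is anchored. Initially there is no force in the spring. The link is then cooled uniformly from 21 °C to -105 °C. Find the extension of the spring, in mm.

The unrestrained thermal change is αΔT L = 17.2×10⁻⁶ × 126 × 450 = 0.9752 mm.
With a force P in the spring, the elastic change of the link is PL/(AE) and that of the spring is P/k; compatibility requires their sum to equal δ_free.
P [ L/(AE) + 1/k ] = δ_free → P [ 450/(2550×195×10³) + 1/(1200×10³) ] = 0.9752.
P = 0.9752 / 1.738×10⁻⁶ = 561000 N.
Spring extension = P/k = 561000/(1200×10³) = 0.4675 mm.

δ ≈ 0.468 mm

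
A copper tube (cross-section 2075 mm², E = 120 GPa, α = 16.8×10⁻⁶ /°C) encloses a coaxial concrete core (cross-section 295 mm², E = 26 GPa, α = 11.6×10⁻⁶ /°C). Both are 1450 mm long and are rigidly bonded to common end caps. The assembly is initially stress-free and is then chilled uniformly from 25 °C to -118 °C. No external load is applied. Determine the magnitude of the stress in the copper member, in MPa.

σ ≈ 2.67 MPa (tensile)

The copper has the larger α, so on cooling it would change length more than the concrete if both were free. The rigid plates force a common final length, so the copper is put into tension and the concrete into compression, with equal and opposite forces P (no external load).
Setting the final lengths equal and cancelling L: (α₁ − α₂)ΔT = P/(A₁E₁) + P/(A₂E₂).
|α₁ − α₂|·ΔT = 5.2×10⁻⁶ × 143 = 0.0007436.
1/(A₁E₁) + 1/(A₂E₂) = 1/(2075×120×10³) + 1/(295×26×10³) = 1.344×10⁻⁷ N⁻¹.
So P = 0.0007436 / 1.344×10⁻⁷ = 5.533 kN.
σ_{copper} = P/A₁ = 5533/2075 = 2.666 MPa, tensile.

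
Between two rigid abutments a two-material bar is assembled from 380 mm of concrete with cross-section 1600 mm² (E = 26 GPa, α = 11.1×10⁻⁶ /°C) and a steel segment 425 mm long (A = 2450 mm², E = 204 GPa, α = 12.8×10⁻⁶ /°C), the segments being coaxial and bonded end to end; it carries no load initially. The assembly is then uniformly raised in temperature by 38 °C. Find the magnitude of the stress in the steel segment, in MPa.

With the walls removed the bar would change length by δ_free = Σ αᵢΔT Lᵢ = 11.1×10⁻⁶×38×380 + 12.8×10⁻⁶×38×425 = 0.367 mm.
Since the ends are fixed, an axial force P builds up, equal in every segment, with P · Σ Lᵢ/(AᵢEᵢ) = δ_free.
The series flexibility is Σ Lᵢ/(AᵢEᵢ) = 380/(1600×26×10³) + 425/(2450×204×10³) = 9.985×10⁻⁶ mm/N.
So P = 0.367 / 9.985×10⁻⁶ = 36.76 kN, compressive.
σ_{steel} = P / A = 36760 / 2450 = 15 MPa.

σ ≈ 15 MPa (compressive)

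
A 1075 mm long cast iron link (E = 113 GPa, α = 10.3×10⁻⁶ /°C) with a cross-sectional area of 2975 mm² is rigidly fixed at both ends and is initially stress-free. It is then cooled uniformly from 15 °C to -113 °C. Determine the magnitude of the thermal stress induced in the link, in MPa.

The supports are rigid, so the total axial strain is zero. The restrained thermal strain is ε = αΔT = 10.3×10⁻⁶ × 128 = 1318.4×10⁻⁶.
σ = EαΔT = 113×10³ × 10.3×10⁻⁶ × 128 = 149 MPa (tensile; the link is trying to contract).

σ ≈ 149 MPa (tensile)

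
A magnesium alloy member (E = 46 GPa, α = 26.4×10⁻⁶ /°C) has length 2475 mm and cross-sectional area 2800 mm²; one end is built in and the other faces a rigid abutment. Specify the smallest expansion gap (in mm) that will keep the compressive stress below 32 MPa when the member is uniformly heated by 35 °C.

g ≈ 0.565 mm

With no wall the member would lengthen by αΔT L = 26.4×10⁻⁶ × 35 × 2475 = 2.287 mm.
At the allowable stress the elastic shortening the wall may impose is σL/E = 32 × 2475 / (46×10³) = 1.722 mm.
The gap must absorb the remainder: g_min = 2.287 − 1.722 = 0.5652 mm.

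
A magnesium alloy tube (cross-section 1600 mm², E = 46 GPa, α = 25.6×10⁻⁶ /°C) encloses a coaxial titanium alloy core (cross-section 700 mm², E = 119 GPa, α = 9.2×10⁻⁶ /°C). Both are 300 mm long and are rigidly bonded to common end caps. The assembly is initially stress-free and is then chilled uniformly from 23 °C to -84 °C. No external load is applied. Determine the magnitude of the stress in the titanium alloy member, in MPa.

σ ≈ 98 MPa (compressive)

Equilibrium of a rigid end plate with no external load gives equal and opposite internal forces ±P in the two members. Since α_{magnesium alloy} > α_{titanium alloy}, cooling drives the magnesium alloy into tension and the titanium alloy into compression.
Setting the final lengths equal and cancelling L: (α₁ − α₂)ΔT = P/(A₁E₁) + P/(A₂E₂).
|α₁ − α₂|·ΔT = 16.4×10⁻⁶ × 107 = 0.001755.
1/(A₁E₁) + 1/(A₂E₂) = 1/(1600×46×10³) + 1/(700×119×10³) = 2.559×10⁻⁸ N⁻¹.
So P = 0.001755 / 2.559×10⁻⁸ = 68.57 kN.
σ_{titanium alloy} = P/A₂ = 68570/700 = 97.96 MPa, compressive.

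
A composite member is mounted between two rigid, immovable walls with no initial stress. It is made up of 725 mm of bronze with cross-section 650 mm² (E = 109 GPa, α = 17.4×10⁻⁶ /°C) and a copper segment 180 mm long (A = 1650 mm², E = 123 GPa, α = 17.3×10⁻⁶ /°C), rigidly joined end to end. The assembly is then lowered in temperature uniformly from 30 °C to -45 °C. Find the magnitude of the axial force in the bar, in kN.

With the walls removed the bar would change length by δ_free = Σ αᵢΔT Lᵢ = 17.4×10⁻⁶×75×725 + 17.3×10⁻⁶×75×180 = 1.18 mm.
The walls prevent any net length change, so an axial force P (same in every segment) develops. Compatibility: P · Σ Lᵢ/(AᵢEᵢ) = δ_free.
The series flexibility is Σ Lᵢ/(AᵢEᵢ) = 725/(650×109×10³) + 180/(1650×123×10³) = 1.112×10⁻⁵ mm/N.
Hence P = δ_free / Σ(L/AE) = 1.18/1.112×10⁻⁵ = 106.1 kN (tensile).

P ≈ 106 kN (tensile)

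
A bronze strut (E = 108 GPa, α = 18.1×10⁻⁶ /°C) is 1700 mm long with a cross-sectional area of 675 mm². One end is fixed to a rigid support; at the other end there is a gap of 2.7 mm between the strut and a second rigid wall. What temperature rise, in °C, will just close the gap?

ΔT ≈ 87.7 °C

Contact occurs when the free expansion equals the gap: αΔT L = 2.7 mm.
ΔT = 2.7 / (18.1×10⁻⁶ × 1700) = 87.75 °C.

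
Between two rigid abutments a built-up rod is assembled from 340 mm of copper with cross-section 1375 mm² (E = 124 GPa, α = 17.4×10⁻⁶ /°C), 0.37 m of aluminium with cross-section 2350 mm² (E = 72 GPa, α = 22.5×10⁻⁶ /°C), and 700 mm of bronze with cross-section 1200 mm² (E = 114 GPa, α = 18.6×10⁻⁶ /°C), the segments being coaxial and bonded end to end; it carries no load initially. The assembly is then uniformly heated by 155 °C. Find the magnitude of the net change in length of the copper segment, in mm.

With the walls removed the bar would change length by δ_free = Σ αᵢΔT Lᵢ = 17.4×10⁻⁶×155×340 + 22.5×10⁻⁶×155×370 + 18.6×10⁻⁶×155×700 = 4.225 mm.
The walls prevent any net length change, so an axial force P (same in every segment) develops. Compatibility: P · Σ Lᵢ/(AᵢEᵢ) = δ_free.
Σ Lᵢ/(AᵢEᵢ) = 340/(1375×124×10³) + 370/(2350×72×10³) + 700/(1200×114×10³) = 9.298×10⁻⁶ mm/N.
P = 4.225 / 9.298×10⁻⁶ = 454500 N = 454.5 kN, compressive.
For the copper segment, free thermal change = 17.4×10⁻⁶×155×340 = 0.917 mm and elastic change from P = 454500×340/(1375×124×10³) = 0.9062 mm; these oppose, so the net change is 0.0107 mm (segment lengthens).

|ΔL| ≈ 0.0107 mm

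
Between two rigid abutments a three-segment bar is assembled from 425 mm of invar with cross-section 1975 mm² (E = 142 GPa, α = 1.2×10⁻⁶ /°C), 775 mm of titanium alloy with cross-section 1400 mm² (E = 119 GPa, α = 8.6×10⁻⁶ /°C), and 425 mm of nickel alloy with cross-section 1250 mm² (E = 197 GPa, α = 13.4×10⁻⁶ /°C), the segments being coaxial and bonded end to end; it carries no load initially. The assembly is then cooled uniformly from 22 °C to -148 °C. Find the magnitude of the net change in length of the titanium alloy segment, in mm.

|ΔL| ≈ 0.156 mm

Free thermal contraction of the whole bar: Σ αᵢΔT Lᵢ = 1.2×10⁻⁶×170×425 + 8.6×10⁻⁶×170×775 + 13.4×10⁻⁶×170×425 = 2.188 mm.
The walls prevent any net length change, so an axial force P (same in every segment) develops. Compatibility: P · Σ Lᵢ/(AᵢEᵢ) = δ_free.
The series flexibility is Σ Lᵢ/(AᵢEᵢ) = 425/(1975×142×10³) + 775/(1400×119×10³) + 425/(1250×197×10³) = 7.893×10⁻⁶ mm/N.
So P = 2.188 / 7.893×10⁻⁶ = 277.2 kN, tensile.
For the titanium alloy segment, free thermal change = 8.6×10⁻⁶×170×775 = 1.133 mm and elastic change from P = 277200×775/(1400×119×10³) = 1.289 mm; these oppose, so the net change is 0.156 mm (segment lengthens).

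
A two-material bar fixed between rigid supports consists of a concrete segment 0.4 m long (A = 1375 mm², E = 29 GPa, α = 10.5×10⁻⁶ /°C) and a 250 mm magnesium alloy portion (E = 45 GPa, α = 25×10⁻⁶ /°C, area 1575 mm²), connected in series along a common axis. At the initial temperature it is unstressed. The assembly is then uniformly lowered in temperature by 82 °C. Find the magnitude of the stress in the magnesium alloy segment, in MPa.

With the walls removed the bar would change length by δ_free = Σ αᵢΔT Lᵢ = 10.5×10⁻⁶×82×400 + 25×10⁻⁶×82×250 = 0.8569 mm.
Since the ends are fixed, an axial force P builds up, equal in every segment, with P · Σ Lᵢ/(AᵢEᵢ) = δ_free.
The series flexibility is Σ Lᵢ/(AᵢEᵢ) = 400/(1375×29×10³) + 250/(1575×45×10³) = 1.356×10⁻⁵ mm/N.
So P = 0.8569 / 1.356×10⁻⁵ = 63.2 kN, tensile.
σ_{magnesium alloy} = P / A = 63200 / 1575 = 40.13 MPa.

σ ≈ 40.1 MPa (tensile)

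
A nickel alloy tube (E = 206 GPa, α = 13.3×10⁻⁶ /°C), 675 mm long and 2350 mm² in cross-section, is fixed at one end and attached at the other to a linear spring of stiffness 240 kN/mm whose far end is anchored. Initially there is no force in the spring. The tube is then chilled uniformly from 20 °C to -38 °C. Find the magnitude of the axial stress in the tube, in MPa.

σ ≈ 39.8 MPa (tensile)

Free thermal contraction: δ_free = αΔT L = 13.3×10⁻⁶ × 58 × 675 = 0.5207 mm.
With a force P in the spring, the elastic change of the tube is PL/(AE) and that of the spring is P/k; compatibility requires their sum to equal δ_free.
P [ L/(AE) + 1/k ] = δ_free → P [ 675/(2350×206×10³) + 1/(240×10³) ] = 0.5207.
P = 0.5207 / 5.561×10⁻⁶ = 93630 N.
σ = P/A = 93630/2350 = 39.84 MPa.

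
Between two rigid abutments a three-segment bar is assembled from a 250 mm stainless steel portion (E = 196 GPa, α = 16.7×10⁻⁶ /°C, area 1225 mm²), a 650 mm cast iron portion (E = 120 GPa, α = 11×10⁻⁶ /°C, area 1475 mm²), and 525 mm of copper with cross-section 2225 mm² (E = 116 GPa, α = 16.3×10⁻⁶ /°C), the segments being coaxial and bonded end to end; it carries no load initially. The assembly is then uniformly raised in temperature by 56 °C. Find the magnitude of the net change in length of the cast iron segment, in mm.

|ΔL| ≈ 0.206 mm

With the walls removed the bar would change length by δ_free = Σ αᵢΔT Lᵢ = 16.7×10⁻⁶×56×250 + 11×10⁻⁶×56×650 + 16.3×10⁻⁶×56×525 = 1.113 mm.
The rigid supports impose zero overall length change; the single axial force P common to all segments must satisfy P Σ Lᵢ/(AᵢEᵢ) = δ_free.
Σ Lᵢ/(AᵢEᵢ) = 250/(1225×196×10³) + 650/(1475×120×10³) + 525/(2225×116×10³) = 6.748×10⁻⁶ mm/N.
So P = 1.113 / 6.748×10⁻⁶ = 165 kN, compressive.
For the cast iron segment, free thermal change = 11×10⁻⁶×56×650 = 0.4004 mm and elastic change from P = 165000×650/(1475×120×10³) = 0.606 mm; these oppose, so the net change is 0.206 mm (segment shortens).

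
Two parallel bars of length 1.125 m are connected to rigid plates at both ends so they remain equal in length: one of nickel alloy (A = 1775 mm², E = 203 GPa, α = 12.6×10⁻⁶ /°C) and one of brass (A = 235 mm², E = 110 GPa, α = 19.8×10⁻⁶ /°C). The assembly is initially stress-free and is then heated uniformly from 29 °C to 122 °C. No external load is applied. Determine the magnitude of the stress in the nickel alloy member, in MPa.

Equilibrium of a rigid end plate with no external load gives equal and opposite internal forces ±P in the two members. Since α_{brass} > α_{nickel alloy}, heating drives the brass into compression and the nickel alloy into tension.
Compatibility of the two members (thermal + elastic change equal): (α₁ − α₂)ΔT = P·[1/(A₁E₁) + 1/(A₂E₂)].
|α₁ − α₂|·ΔT = 7.2×10⁻⁶ × 93 = 0.0006696.
1/(A₁E₁) + 1/(A₂E₂) = 1/(1775×203×10³) + 1/(235×110×10³) = 4.146×10⁻⁸ N⁻¹.
So P = 0.0006696 / 4.146×10⁻⁸ = 16.15 kN.
σ_{nickel alloy} = P/A₁ = 16150/1775 = 9.099 MPa, tensile.

σ ≈ 9.1 MPa (tensile)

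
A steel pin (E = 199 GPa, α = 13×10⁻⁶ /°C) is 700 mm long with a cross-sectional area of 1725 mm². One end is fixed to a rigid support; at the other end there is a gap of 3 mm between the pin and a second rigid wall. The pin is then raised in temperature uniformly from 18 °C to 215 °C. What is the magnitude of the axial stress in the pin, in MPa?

σ ≈ 0 MPa

If the wall were absent the pin would grow by αΔT L = 13×10⁻⁶ × 197 × 700 = 1.793 mm.
Since δ_free = 1.79 mm is less than the 3 mm gap, the pin never touches the wall. No axial force develops.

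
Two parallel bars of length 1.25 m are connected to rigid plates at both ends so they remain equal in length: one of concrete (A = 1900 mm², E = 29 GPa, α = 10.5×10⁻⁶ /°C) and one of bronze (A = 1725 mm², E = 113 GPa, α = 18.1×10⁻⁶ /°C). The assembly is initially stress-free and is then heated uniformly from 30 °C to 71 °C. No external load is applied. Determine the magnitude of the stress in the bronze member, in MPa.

σ ≈ 7.76 MPa (compressive)

The bronze has the larger α, so on heating it would change length more than the concrete if both were free. The rigid plates force a common final length, so the bronze is put into compression and the concrete into tension, with equal and opposite forces P (no external load).
Equating the net (thermal + elastic) strains gives |α₁ − α₂|·ΔT = P·[1/(A₁E₁) + 1/(A₂E₂)].
|α₁ − α₂|·ΔT = 7.6×10⁻⁶ × 41 = 0.0003116.
1/(A₁E₁) + 1/(A₂E₂) = 1/(1900×29×10³) + 1/(1725×113×10³) = 2.328×10⁻⁸ N⁻¹.
P = 0.0003116 / 2.328×10⁻⁸ = 13390 N = 13.39 kN.
σ_{bronze} = P/A₂ = 13390/1725 = 7.76 MPa, compressive.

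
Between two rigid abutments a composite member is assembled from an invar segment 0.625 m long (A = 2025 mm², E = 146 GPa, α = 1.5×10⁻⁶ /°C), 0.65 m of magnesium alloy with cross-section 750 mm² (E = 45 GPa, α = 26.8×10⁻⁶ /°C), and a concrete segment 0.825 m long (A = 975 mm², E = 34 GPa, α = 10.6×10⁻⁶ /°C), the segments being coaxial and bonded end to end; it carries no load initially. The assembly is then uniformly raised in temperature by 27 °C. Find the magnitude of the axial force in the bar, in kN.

Free thermal expansion of the whole bar: Σ αᵢΔT Lᵢ = 1.5×10⁻⁶×27×625 + 26.8×10⁻⁶×27×650 + 10.6×10⁻⁶×27×825 = 0.7318 mm.
The walls prevent any net length change, so an axial force P (same in every segment) develops. Compatibility: P · Σ Lᵢ/(AᵢEᵢ) = δ_free.
The series flexibility is Σ Lᵢ/(AᵢEᵢ) = 625/(2025×146×10³) + 650/(750×45×10³) + 825/(975×34×10³) = 4.626×10⁻⁵ mm/N.
Hence P = δ_free / Σ(L/AE) = 0.7318/4.626×10⁻⁵ = 15.82 kN (compressive).

P ≈ 15.8 kN (compressive)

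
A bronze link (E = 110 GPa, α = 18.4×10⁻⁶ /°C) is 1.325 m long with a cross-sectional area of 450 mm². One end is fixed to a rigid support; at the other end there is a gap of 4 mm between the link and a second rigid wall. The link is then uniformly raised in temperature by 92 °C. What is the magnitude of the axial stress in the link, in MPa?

Unrestrained expansion: δ_free = αΔT L = 18.4×10⁻⁶ × 92 × 1325 = 2.243 mm.
This is smaller than the 4 mm clearance, so the link expands freely without reaching the stop — the stress is zero.

σ ≈ 0 MPa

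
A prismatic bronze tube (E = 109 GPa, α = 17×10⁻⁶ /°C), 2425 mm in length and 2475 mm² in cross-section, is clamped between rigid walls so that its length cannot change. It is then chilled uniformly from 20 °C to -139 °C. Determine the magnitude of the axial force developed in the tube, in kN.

Full restraint means ε = 0, so the stress is σ = EαΔT = 109×10³ × 17×10⁻⁶ × 159 = 294.6 MPa.
Axial force P = σA = 294.6 × 2475 = 729200 N = 729.2 kN, tensile.

P ≈ 729 kN (tensile)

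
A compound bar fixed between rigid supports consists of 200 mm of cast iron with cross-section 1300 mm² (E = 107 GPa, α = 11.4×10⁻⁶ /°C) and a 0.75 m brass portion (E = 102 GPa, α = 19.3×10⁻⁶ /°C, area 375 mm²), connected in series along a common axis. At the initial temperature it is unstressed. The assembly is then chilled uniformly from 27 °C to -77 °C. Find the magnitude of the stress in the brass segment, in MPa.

Free thermal contraction of the whole bar: Σ αᵢΔT Lᵢ = 11.4×10⁻⁶×104×200 + 19.3×10⁻⁶×104×750 = 1.743 mm.
The rigid supports impose zero overall length change; the single axial force P common to all segments must satisfy P Σ Lᵢ/(AᵢEᵢ) = δ_free.
The series flexibility is Σ Lᵢ/(AᵢEᵢ) = 200/(1300×107×10³) + 750/(375×102×10³) = 2.105×10⁻⁵ mm/N.
Hence P = δ_free / Σ(L/AE) = 1.743/2.105×10⁻⁵ = 82.8 kN (tensile).
σ_{brass} = P / A = 82800 / 375 = 220.8 MPa.

σ ≈ 221 MPa (tensile)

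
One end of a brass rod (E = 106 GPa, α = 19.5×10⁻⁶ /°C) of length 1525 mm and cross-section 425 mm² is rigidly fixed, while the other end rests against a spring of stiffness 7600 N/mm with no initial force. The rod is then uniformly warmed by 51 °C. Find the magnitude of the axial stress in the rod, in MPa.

σ ≈ 21.6 MPa (compressive)

Free thermal expansion: δ_free = αΔT L = 19.5×10⁻⁶ × 51 × 1525 = 1.517 mm.
Let P be the compressive force at the spring. The rod shortens elastically by PL/(AE) and the spring compresses by P/k; together these equal δ_free.
So P = δ_free / [L/(AE) + 1/k] = 1.517 / [ 1525/(425×106×10³) + 1/(7600) ].
P = 1.517 / 0.0001654 = 9168 N.
σ = P/A = 9168/425 = 21.57 MPa.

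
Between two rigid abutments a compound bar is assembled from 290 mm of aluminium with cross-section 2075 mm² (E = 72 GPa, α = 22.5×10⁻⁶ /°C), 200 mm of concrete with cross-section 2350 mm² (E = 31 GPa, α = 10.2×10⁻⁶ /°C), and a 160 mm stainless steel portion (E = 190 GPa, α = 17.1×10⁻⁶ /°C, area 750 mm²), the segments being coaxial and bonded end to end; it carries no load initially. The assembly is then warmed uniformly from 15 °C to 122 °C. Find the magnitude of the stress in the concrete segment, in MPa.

σ ≈ 88.6 MPa (compressive)

If the supports were absent, the total length change would be Σ αᵢΔT Lᵢ = 22.5×10⁻⁶×107×290 + 10.2×10⁻⁶×107×200 + 17.1×10⁻⁶×107×160 = 1.209 mm.
The rigid supports impose zero overall length change; the single axial force P common to all segments must satisfy P Σ Lᵢ/(AᵢEᵢ) = δ_free.
The series flexibility is Σ Lᵢ/(AᵢEᵢ) = 290/(2075×72×10³) + 200/(2350×31×10³) + 160/(750×190×10³) = 5.809×10⁻⁶ mm/N.
P = 1.209 / 5.809×10⁻⁶ = 208200 N = 208.2 kN, compressive.
σ_{concrete} = P / A = 208200 / 2350 = 88.57 MPa.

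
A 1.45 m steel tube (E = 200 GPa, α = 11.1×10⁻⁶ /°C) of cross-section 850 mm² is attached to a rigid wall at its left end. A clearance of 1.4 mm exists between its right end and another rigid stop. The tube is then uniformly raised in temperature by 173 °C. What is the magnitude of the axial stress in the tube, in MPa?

Free thermal elongation = αΔT L = 11.1×10⁻⁶ × 173 × 1450 = 2.784 mm.
This exceeds the 1.4 mm gap, so the wall pushes back. The portion of expansion that must be recovered elastically is δ_free − gap = 2.784 − 1.4 = 1.384 mm.
Compatibility: PL/(AE) = 1.384 mm, so σ = P/A = E × (1.384/1450) = 191 MPa.

σ ≈ 191 MPa (compressive)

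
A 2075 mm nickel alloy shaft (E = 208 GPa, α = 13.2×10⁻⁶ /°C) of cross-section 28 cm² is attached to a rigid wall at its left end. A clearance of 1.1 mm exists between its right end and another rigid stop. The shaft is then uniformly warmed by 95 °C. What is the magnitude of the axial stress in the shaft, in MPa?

σ ≈ 151 MPa (compressive)

If the wall were absent the shaft would grow by αΔT L = 13.2×10⁻⁶ × 95 × 2075 = 2.602 mm.
This exceeds the 1.1 mm gap, so the wall pushes back. The portion of expansion that must be recovered elastically is δ_free − gap = 2.602 − 1.1 = 1.502 mm.
That suppressed elongation corresponds to σ = E·Δ/L = 208×10³ × 1.502/2075 = 150.6 MPa.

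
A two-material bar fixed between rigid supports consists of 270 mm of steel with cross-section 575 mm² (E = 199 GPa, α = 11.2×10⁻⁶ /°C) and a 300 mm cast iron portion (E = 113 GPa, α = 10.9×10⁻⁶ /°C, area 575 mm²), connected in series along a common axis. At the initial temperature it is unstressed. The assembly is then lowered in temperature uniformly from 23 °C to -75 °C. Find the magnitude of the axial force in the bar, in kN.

With the walls removed the bar would change length by δ_free = Σ αᵢΔT Lᵢ = 11.2×10⁻⁶×98×270 + 10.9×10⁻⁶×98×300 = 0.6168 mm.
Since the ends are fixed, an axial force P builds up, equal in every segment, with P · Σ Lᵢ/(AᵢEᵢ) = δ_free.
Σ Lᵢ/(AᵢEᵢ) = 270/(575×199×10³) + 300/(575×113×10³) = 6.977×10⁻⁶ mm/N.
So P = 0.6168 / 6.977×10⁻⁶ = 88.41 kN, tensile.

P ≈ 88.4 kN (tensile)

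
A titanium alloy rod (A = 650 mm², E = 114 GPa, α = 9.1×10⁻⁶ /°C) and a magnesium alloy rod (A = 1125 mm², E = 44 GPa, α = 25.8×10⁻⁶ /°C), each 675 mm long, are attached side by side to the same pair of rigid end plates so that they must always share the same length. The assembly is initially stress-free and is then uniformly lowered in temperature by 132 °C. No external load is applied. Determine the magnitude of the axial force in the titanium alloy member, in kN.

P ≈ 65.4 kN (compressive in the titanium alloy)

Equilibrium of a rigid end plate with no external load gives equal and opposite internal forces ±P in the two members. Since α_{magnesium alloy} > α_{titanium alloy}, cooling drives the magnesium alloy into tension and the titanium alloy into compression.
Compatibility of the two members (thermal + elastic change equal): (α₁ − α₂)ΔT = P·[1/(A₁E₁) + 1/(A₂E₂)].
|α₁ − α₂|·ΔT = 16.7×10⁻⁶ × 132 = 0.002204.
1/(A₁E₁) + 1/(A₂E₂) = 1/(650×114×10³) + 1/(1125×44×10³) = 3.37×10⁻⁸ N⁻¹.
So P = 0.002204 / 3.37×10⁻⁸ = 65.42 kN.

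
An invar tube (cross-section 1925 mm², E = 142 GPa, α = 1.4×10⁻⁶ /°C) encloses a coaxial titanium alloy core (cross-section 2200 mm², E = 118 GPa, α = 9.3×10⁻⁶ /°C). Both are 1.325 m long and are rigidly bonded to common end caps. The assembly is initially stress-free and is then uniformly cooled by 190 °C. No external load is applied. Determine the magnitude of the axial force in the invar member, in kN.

P ≈ 200 kN (compressive in the invar)

The titanium alloy has the larger α, so on cooling it would change length more than the invar if both were free. The rigid plates force a common final length, so the titanium alloy is put into tension and the invar into compression, with equal and opposite forces P (no external load).
Setting the final lengths equal and cancelling L: (α₁ − α₂)ΔT = P/(A₁E₁) + P/(A₂E₂).
|α₁ − α₂|·ΔT = 7.9×10⁻⁶ × 190 = 0.001501.
1/(A₁E₁) + 1/(A₂E₂) = 1/(1925×142×10³) + 1/(2200×118×10³) = 7.51×10⁻⁹ N⁻¹.
So P = 0.001501 / 7.51×10⁻⁹ = 199.9 kN.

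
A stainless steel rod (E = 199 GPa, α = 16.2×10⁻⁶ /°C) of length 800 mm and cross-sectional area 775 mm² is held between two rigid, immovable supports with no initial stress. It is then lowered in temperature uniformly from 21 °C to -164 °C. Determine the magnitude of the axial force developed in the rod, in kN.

P ≈ 462 kN (tensile)

With zero net strain, σ = E·αΔT = 199 GPa × 16.2×10⁻⁶ × 185 = 596.4 MPa.
P = AEαΔT = 775 × 199×10³ × 16.2×10⁻⁶ × 185 = 462.2 kN (tensile).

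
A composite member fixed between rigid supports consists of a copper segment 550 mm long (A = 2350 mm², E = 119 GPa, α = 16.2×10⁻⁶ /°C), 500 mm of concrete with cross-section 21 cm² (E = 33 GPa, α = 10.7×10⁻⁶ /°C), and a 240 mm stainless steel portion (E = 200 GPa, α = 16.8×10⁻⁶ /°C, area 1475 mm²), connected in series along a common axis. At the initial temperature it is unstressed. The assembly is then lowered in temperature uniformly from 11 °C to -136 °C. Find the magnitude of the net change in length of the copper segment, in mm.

|ΔL| ≈ 0.781 mm

Free thermal contraction of the whole bar: Σ αᵢΔT Lᵢ = 16.2×10⁻⁶×147×550 + 10.7×10⁻⁶×147×500 + 16.8×10⁻⁶×147×240 = 2.689 mm.
The rigid supports impose zero overall length change; the single axial force P common to all segments must satisfy P Σ Lᵢ/(AᵢEᵢ) = δ_free.
The series flexibility is Σ Lᵢ/(AᵢEᵢ) = 550/(2350×119×10³) + 500/(2100×33×10³) + 240/(1475×200×10³) = 9.995×10⁻⁶ mm/N.
Hence P = δ_free / Σ(L/AE) = 2.689/9.995×10⁻⁶ = 269 kN (tensile).
For the copper segment, free thermal change = 16.2×10⁻⁶×147×550 = 1.31 mm and elastic change from P = 269000×550/(2350×119×10³) = 0.5291 mm; these oppose, so the net change is 0.781 mm (segment shortens).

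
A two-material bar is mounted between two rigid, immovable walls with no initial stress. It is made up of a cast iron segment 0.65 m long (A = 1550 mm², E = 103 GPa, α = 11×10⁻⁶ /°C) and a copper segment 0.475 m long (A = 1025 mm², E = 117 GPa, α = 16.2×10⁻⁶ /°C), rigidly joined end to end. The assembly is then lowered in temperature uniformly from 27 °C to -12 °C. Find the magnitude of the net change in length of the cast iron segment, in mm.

|ΔL| ≈ 0.0146 mm

Free thermal contraction of the whole bar: Σ αᵢΔT Lᵢ = 11×10⁻⁶×39×650 + 16.2×10⁻⁶×39×475 = 0.579 mm.
Since the ends are fixed, an axial force P builds up, equal in every segment, with P · Σ Lᵢ/(AᵢEᵢ) = δ_free.
Σ Lᵢ/(AᵢEᵢ) = 650/(1550×103×10³) + 475/(1025×117×10³) = 8.032×10⁻⁶ mm/N.
Hence P = δ_free / Σ(L/AE) = 0.579/8.032×10⁻⁶ = 72.08 kN (tensile).
For the cast iron segment, free thermal change = 11×10⁻⁶×39×650 = 0.2788 mm and elastic change from P = 72080×650/(1550×103×10³) = 0.2935 mm; these oppose, so the net change is 0.0146 mm (segment lengthens).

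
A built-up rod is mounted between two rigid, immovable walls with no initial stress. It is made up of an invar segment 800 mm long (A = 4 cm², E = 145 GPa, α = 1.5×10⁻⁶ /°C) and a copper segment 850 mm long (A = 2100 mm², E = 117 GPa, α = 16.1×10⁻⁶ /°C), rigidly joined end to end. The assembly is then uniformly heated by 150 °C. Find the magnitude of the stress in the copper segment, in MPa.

σ ≈ 61.6 MPa (compressive)

Free thermal expansion of the whole bar: Σ αᵢΔT Lᵢ = 1.5×10⁻⁶×150×800 + 16.1×10⁻⁶×150×850 = 2.233 mm.
Since the ends are fixed, an axial force P builds up, equal in every segment, with P · Σ Lᵢ/(AᵢEᵢ) = δ_free.
Σ Lᵢ/(AᵢEᵢ) = 800/(400×145×10³) + 850/(2100×117×10³) = 1.725×10⁻⁵ mm/N.
Hence P = δ_free / Σ(L/AE) = 2.233/1.725×10⁻⁵ = 129.4 kN (compressive).
σ_{copper} = P / A = 129400 / 2100 = 61.63 MPa.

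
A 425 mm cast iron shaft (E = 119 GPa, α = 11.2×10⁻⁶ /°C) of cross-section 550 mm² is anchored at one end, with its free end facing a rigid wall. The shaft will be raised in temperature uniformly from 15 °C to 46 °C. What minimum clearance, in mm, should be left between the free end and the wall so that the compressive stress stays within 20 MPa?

g ≈ 0.0761 mm

With no wall the shaft would lengthen by αΔT L = 11.2×10⁻⁶ × 31 × 425 = 0.1476 mm.
At the allowable stress the elastic shortening the wall may impose is σL/E = 20 × 425 / (119×10³) = 0.07143 mm.
So the gap has to take up the difference, g_min = δ_free − σL/E = 0.1476 − 0.07143 = 0.07613 mm.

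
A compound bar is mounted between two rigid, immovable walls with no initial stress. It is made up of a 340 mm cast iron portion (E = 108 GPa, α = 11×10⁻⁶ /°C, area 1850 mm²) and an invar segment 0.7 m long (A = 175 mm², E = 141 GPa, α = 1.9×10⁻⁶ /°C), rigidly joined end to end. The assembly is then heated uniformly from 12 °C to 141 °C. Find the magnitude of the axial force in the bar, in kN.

With the walls removed the bar would change length by δ_free = Σ αᵢΔT Lᵢ = 11×10⁻⁶×129×340 + 1.9×10⁻⁶×129×700 = 0.654 mm.
The walls prevent any net length change, so an axial force P (same in every segment) develops. Compatibility: P · Σ Lᵢ/(AᵢEᵢ) = δ_free.
Σ Lᵢ/(AᵢEᵢ) = 340/(1850×108×10³) + 700/(175×141×10³) = 3.007×10⁻⁵ mm/N.
So P = 0.654 / 3.007×10⁻⁵ = 21.75 kN, compressive.

P ≈ 21.7 kN (compressive)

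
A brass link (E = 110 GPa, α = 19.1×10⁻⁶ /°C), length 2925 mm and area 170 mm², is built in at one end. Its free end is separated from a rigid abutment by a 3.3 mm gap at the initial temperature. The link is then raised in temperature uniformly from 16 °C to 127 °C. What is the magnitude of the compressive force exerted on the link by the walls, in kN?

P ≈ 18.5 kN

Free thermal elongation = αΔT L = 19.1×10⁻⁶ × 111 × 2925 = 6.201 mm.
This exceeds the 3.3 mm gap, so the wall pushes back. The portion of expansion that must be recovered elastically is δ_free − gap = 6.201 − 3.3 = 2.901 mm.
That suppressed elongation corresponds to σ = E·Δ/L = 110×10³ × 2.901/2925 = 109.1 MPa.
Force on the wall = σA = 109.1 × 170 mm² = 18.55 kN.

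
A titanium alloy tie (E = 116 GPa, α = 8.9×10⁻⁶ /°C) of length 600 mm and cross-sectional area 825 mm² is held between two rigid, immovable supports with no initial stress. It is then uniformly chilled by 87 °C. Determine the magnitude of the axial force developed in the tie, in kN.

With zero net strain, σ = E·αΔT = 116 GPa × 8.9×10⁻⁶ × 87 = 89.82 MPa.
P = AEαΔT = 825 × 116×10³ × 8.9×10⁻⁶ × 87 = 74.1 kN (tensile).

P ≈ 74.1 kN (tensile)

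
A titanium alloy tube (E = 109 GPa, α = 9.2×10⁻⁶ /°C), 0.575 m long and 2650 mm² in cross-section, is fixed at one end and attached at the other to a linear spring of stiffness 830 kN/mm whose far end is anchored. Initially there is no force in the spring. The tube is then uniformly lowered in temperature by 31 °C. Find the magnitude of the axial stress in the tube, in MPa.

Free thermal contraction: δ_free = αΔT L = 9.2×10⁻⁶ × 31 × 575 = 0.164 mm.
Let P be the tensile force in the spring. The tube extends elastically by PL/(AE) and the spring stretches by P/k; together these equal δ_free.
P [ L/(AE) + 1/k ] = δ_free → P [ 575/(2650×109×10³) + 1/(830×10³) ] = 0.164.
P = 0.164 / 3.195×10⁻⁶ = 51320 N.
σ = P/A = 51320/2650 = 19.37 MPa.

σ ≈ 19.4 MPa (tensile)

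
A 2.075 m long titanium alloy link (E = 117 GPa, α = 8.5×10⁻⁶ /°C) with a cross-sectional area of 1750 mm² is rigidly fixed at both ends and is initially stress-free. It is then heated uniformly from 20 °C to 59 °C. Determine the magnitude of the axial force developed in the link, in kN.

P ≈ 67.9 kN (compressive)

With zero net strain, σ = E·αΔT = 117 GPa × 8.5×10⁻⁶ × 39 = 38.79 MPa.
Axial force P = σA = 38.79 × 1750 = 67870 N = 67.87 kN, compressive.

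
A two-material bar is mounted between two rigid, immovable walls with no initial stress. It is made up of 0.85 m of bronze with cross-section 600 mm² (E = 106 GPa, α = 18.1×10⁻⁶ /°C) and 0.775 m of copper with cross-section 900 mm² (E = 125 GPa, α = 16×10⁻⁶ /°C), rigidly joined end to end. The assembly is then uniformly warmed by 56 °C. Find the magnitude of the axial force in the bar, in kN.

P ≈ 76.8 kN (compressive)

With the walls removed the bar would change length by δ_free = Σ αᵢΔT Lᵢ = 18.1×10⁻⁶×56×850 + 16×10⁻⁶×56×775 = 1.556 mm.
The rigid supports impose zero overall length change; the single axial force P common to all segments must satisfy P Σ Lᵢ/(AᵢEᵢ) = δ_free.
The series flexibility is Σ Lᵢ/(AᵢEᵢ) = 850/(600×106×10³) + 775/(900×125×10³) = 2.025×10⁻⁵ mm/N.
Hence P = δ_free / Σ(L/AE) = 1.556/2.025×10⁻⁵ = 76.82 kN (compressive).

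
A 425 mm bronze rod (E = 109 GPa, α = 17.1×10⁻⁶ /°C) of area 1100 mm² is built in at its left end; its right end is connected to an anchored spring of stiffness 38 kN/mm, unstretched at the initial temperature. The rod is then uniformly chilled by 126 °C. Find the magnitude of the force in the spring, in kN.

P ≈ 30.7 kN

Free thermal contraction: δ_free = αΔT L = 17.1×10⁻⁶ × 126 × 425 = 0.9157 mm.
Let P be the tensile force in the spring. The rod extends elastically by PL/(AE) and the spring stretches by P/k; together these equal δ_free.
So P = δ_free / [L/(AE) + 1/k] = 0.9157 / [ 425/(1100×109×10³) + 1/(38×10³) ].
P = 0.9157 / 2.986×10⁻⁵ = 30670 N.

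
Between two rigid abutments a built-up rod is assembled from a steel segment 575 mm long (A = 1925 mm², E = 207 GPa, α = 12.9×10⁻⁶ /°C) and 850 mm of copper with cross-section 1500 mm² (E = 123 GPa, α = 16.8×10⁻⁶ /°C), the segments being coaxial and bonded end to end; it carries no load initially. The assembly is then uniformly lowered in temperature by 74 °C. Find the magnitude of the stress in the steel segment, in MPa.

σ ≈ 138 MPa (tensile)

With the walls removed the bar would change length by δ_free = Σ αᵢΔT Lᵢ = 12.9×10⁻⁶×74×575 + 16.8×10⁻⁶×74×850 = 1.606 mm.
The walls prevent any net length change, so an axial force P (same in every segment) develops. Compatibility: P · Σ Lᵢ/(AᵢEᵢ) = δ_free.
Σ Lᵢ/(AᵢEᵢ) = 575/(1925×207×10³) + 850/(1500×123×10³) = 6.05×10⁻⁶ mm/N.
Hence P = δ_free / Σ(L/AE) = 1.606/6.05×10⁻⁶ = 265.4 kN (tensile).
σ_{steel} = P / A = 265400 / 1925 = 137.9 MPa.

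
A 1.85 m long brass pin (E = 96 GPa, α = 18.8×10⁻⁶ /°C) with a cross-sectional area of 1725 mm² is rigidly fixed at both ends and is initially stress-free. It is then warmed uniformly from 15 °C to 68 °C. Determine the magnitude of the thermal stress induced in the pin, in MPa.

With length fixed, the mechanical strain must cancel the thermal strain αΔT = 18.8×10⁻⁶ × 53 = 996.4×10⁻⁶.
σ = EαΔT = 96×10³ × 18.8×10⁻⁶ × 53 = 95.65 MPa (compressive; the pin is trying to expand).

σ ≈ 95.7 MPa (compressive)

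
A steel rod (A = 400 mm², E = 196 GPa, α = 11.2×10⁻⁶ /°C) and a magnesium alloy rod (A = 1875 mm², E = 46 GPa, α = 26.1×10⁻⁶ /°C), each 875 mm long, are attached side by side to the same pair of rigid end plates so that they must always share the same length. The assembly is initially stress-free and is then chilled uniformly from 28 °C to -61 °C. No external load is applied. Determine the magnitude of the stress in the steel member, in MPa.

Both members must finish at the same length. With the larger α, the magnesium alloy tends to over-contract; the plates restrain it, putting the magnesium alloy in tension and the steel in compression. With no external load the two internal forces are equal and opposite, magnitude P.
Setting the final lengths equal and cancelling L: (α₁ − α₂)ΔT = P/(A₁E₁) + P/(A₂E₂).
|α₁ − α₂|·ΔT = 14.9×10⁻⁶ × 89 = 0.001326.
1/(A₁E₁) + 1/(A₂E₂) = 1/(400×196×10³) + 1/(1875×46×10³) = 2.435×10⁻⁸ N⁻¹.
P = 0.001326 / 2.435×10⁻⁸ = 54460 N = 54.46 kN.
σ_{steel} = P/A₁ = 54460/400 = 136.2 MPa, compressive.

σ ≈ 136 MPa (compressive)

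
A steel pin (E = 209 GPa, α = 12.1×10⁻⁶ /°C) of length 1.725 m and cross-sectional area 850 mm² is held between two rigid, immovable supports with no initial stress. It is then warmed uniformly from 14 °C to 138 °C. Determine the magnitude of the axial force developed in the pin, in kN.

The ends cannot move, so σ = EαΔT = 209×10³ × 12.1×10⁻⁶ × 124 = 313.6 MPa.
Then P = σA = 313.6 × 850 mm² = 266.5 kN, compressive.

P ≈ 267 kN (compressive)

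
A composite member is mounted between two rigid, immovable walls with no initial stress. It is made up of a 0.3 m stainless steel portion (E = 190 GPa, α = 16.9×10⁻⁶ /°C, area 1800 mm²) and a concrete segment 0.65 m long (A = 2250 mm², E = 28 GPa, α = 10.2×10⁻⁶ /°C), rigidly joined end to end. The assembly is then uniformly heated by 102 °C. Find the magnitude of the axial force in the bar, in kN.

If the supports were absent, the total length change would be Σ αᵢΔT Lᵢ = 16.9×10⁻⁶×102×300 + 10.2×10⁻⁶×102×650 = 1.193 mm.
The walls prevent any net length change, so an axial force P (same in every segment) develops. Compatibility: P · Σ Lᵢ/(AᵢEᵢ) = δ_free.
The series flexibility is Σ Lᵢ/(AᵢEᵢ) = 300/(1800×190×10³) + 650/(2250×28×10³) = 1.119×10⁻⁵ mm/N.
P = 1.193 / 1.119×10⁻⁵ = 106600 N = 106.6 kN, compressive.

P ≈ 107 kN (compressive)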